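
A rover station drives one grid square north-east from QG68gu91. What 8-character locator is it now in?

Longitude extended square 9; +1 → 10, wraps to 0, carry into subsquare.
Longitude subsquare g = 6; +1 → 7 = h.
Latitude extended square 1; +1 → 2.

QG68hu02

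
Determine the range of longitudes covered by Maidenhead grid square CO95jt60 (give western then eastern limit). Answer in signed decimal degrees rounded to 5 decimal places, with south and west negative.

Field C=2, O=14: +2·20° lon, +14·10° lat → SW at lon -140°, lat 50°.
Square 9, 5: +9·2° lon, +5·1° lat → SW at lon -122°, lat 55°.
Subsquare j=9, t=19: +9·0.0833333° lon, +19·0.0416667° lat → SW at lon -121.25°, lat 55.7917°.
Extended square 6, 0: +6·0.00833333° lon, +0·0.00416667° lat → SW at lon -121.2°, lat 55.7917°.
Cell spans 0.00833333° lon × 0.00416667° lat.
west -121.20000, east -121.19167.

-121.20000, -121.19167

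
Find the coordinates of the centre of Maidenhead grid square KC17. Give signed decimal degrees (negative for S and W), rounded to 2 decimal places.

-62.50, 23.00

Field K=10, C=2: +10·20° lon, +2·10° lat → SW at lon 20°, lat -70°.
Square 1, 7: +1·2° lon, +7·1° lat → SW at lon 22°, lat -63°.
Cell spans 2° lon × 1° lat. Centre is SW corner plus half of each.
latitude -62.50, longitude 23.00.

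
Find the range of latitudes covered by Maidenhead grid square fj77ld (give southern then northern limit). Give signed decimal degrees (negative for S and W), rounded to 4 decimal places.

7.1250, 7.1667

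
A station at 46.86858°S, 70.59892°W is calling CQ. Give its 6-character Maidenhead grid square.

Shift to the Maidenhead origin (180°W, 90°S): lon 109.4011, lat 43.1314.
Field (20°×10°, letters A–R): lon ⌊109.4011/20⌋ = 5 → F; lat ⌊43.1314/10⌋ = 4 → E.
Square (2°×1°, digits 0–9): lon ⌊9.4011/2⌋ = 4; lat ⌊3.1314/1⌋ = 3.
Subsquare (5′×2.5′, letters a–x): lon ⌊1.4011/0.0833333⌋ = 16 → q; lat ⌊0.1314/0.0416667⌋ = 3 → d.

FE43qd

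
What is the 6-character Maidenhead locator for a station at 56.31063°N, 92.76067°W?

Add 180° to longitude and 90° to latitude: 87.2393, 146.3106.
Field: lon ⌊87.2393/20⌋ = 4 → E; lat ⌊146.3106/10⌋ = 14 → O.
Square: lon ⌊7.2393/2⌋ = 3; lat ⌊6.3106/1⌋ = 6.
Subsquare: lon ⌊1.2393/0.0833333⌋ = 14 → o; lat ⌊0.3106/0.0416667⌋ = 7 → h.

EO36oh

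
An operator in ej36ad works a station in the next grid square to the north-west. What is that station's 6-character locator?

Longitude subsquare a = 0; −1 → -1, wraps to 23 = x, carry into square.
Longitude square 3; −1 → 2.
Latitude subsquare d = 3; +1 → 4 = e.

EJ26xe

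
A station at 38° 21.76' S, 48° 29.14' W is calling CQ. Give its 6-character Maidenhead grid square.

GF51sp

Shift to the Maidenhead origin (180°W, 90°S): lon 131.5143, lat 51.6373.
Field (20°×10°, letters A–R): lon ⌊131.5143/20⌋ = 6 → G; lat ⌊51.6373/10⌋ = 5 → F.
Square (2°×1°, digits 0–9): lon ⌊11.5143/2⌋ = 5; lat ⌊1.6373/1⌋ = 1.
Subsquare (5′×2.5′, letters a–x): lon ⌊1.5143/0.0833333⌋ = 18 → s; lat ⌊0.6373/0.0416667⌋ = 15 → p.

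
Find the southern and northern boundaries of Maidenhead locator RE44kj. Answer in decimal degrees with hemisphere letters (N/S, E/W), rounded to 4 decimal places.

Field R=17, E=4: +17·20° lon, +4·10° lat → SW at lon 160°, lat -50°.
Square 4, 4: +4·2° lon, +4·1° lat → SW at lon 168°, lat -46°.
Subsquare k=10, j=9: +10·0.0833333° lon, +9·0.0416667° lat → SW at lon 168.833°, lat -45.625°.
Cell spans 0.0833333° lon × 0.0416667° lat.
south 45.6250° S, north 45.5833° S.

45.6250° S, 45.5833° S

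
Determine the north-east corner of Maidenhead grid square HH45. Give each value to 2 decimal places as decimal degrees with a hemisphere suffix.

14.00° S, 30.00° W

Field H=7, H=7: +7·20° lon, +7·10° lat → SW at lon -40°, lat -20°.
Square 4, 5: +4·2° lon, +5·1° lat → SW at lon -32°, lat -15°.
Cell spans 2° lon × 1° lat. NE corner is SW corner plus one full cell.
latitude 14.00° S, longitude 30.00° W.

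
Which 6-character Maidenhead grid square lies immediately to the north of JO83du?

JO83dv

Latitude subsquare u = 20; +1 → 21 = v.
The longitude characters are unchanged.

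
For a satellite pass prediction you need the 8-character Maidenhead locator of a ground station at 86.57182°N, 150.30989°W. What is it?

Offset from 180°W / 90°S: lon 29.69011°, lat 176.57182°.
Field: lon ⌊29.69011/20⌋ = 1 → B; lat ⌊176.57182/10⌋ = 17 → R.
Square: lon ⌊9.69011/2⌋ = 4; lat ⌊6.57182/1⌋ = 6.
Subsquare: lon ⌊1.69011/0.0833333⌋ = 20 → u; lat ⌊0.57182/0.0416667⌋ = 13 → n.
Extended square: lon ⌊0.02344/0.00833333⌋ = 2; lat ⌊0.03015/0.00416667⌋ = 7.

BR46un27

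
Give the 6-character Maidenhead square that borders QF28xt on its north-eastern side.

QF38au

Longitude subsquare x = 23; +1 → 24, wraps to 0 = a, carry into square.
Longitude square 2; +1 → 3.
Latitude subsquare t = 19; +1 → 20 = u.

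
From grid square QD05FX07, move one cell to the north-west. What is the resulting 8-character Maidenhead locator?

QD05ex98

Longitude extended square 0; −1 → -1, wraps to 9, carry into subsquare.
Longitude subsquare f = 5; −1 → 4 = e.
Latitude extended square 7; +1 → 8.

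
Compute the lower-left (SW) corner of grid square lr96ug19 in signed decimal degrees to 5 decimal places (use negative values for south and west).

Field L=11, R=17: +11·20° lon, +17·10° lat → SW at lon 40°, lat 80°.
Square 9, 6: +9·2° lon, +6·1° lat → SW at lon 58°, lat 86°.
Subsquare u=20, g=6: +20·0.0833333° lon, +6·0.0416667° lat → SW at lon 59.6667°, lat 86.25°.
Extended square 1, 9: +1·0.00833333° lon, +9·0.00416667° lat → SW at lon 59.675°, lat 86.2875°.
latitude 86.28750, longitude 59.67500.

86.28750, 59.67500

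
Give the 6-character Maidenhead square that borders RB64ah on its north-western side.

Longitude subsquare a = 0; −1 → -1, wraps to 23 = x, carry into square.
Longitude square 6; −1 → 5.
Latitude subsquare h = 7; +1 → 8 = i.

RB54xi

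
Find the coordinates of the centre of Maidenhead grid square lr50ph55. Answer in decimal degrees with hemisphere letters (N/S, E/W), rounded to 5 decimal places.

80.31458° N, 51.29583° E

Field L=11, R=17: +11·20° lon, +17·10° lat → SW at lon 40°, lat 80°.
Square 5, 0: +5·2° lon, +0·1° lat → SW at lon 50°, lat 80°.
Subsquare p=15, h=7: +15·0.0833333° lon, +7·0.0416667° lat → SW at lon 51.25°, lat 80.2917°.
Extended square 5, 5: +5·0.00833333° lon, +5·0.00416667° lat → SW at lon 51.2917°, lat 80.3125°.
Cell spans 0.00833333° lon × 0.00416667° lat. Centre is SW corner plus half of each.
latitude 80.31458° N, longitude 51.29583° E.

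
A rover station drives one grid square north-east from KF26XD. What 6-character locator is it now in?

Longitude subsquare x = 23; +1 → 24, wraps to 0 = a, carry into square.
Longitude square 2; +1 → 3.
Latitude subsquare d = 3; +1 → 4 = e.

KF36ae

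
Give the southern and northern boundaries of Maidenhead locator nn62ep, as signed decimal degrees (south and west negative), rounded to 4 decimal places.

42.6250, 42.6667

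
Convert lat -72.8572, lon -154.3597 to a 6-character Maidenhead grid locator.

Add 180° to longitude and 90° to latitude: 25.6403, 17.1428.
Field: 25.6403/20 → 1 → B, 17.1428/10 → 1 → B; chars BB.
Square: 5.6403/2 → 2, 7.1428/1 → 7; chars 27.
Subsquare: 1.6403/0.0833333 → 19 → t, 0.1428/0.0416667 → 3 → d; chars td.

BB27td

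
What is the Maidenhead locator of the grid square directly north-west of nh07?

MH98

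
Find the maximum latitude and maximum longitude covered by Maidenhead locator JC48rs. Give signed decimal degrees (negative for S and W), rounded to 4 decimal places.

Field J=9, C=2: +9·20° lon, +2·10° lat → SW at lon 0°, lat -70°.
Square 4, 8: +4·2° lon, +8·1° lat → SW at lon 8°, lat -62°.
Subsquare r=17, s=18: +17·0.0833333° lon, +18·0.0416667° lat → SW at lon 9.41667°, lat -61.25°.
Cell spans 0.0833333° lon × 0.0416667° lat. NE corner is SW corner plus one full cell.
latitude -61.2083, longitude 9.5000.

-61.2083, 9.5000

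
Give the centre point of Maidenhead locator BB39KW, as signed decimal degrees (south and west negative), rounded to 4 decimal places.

Field B=1, B=1: +1·20° lon, +1·10° lat → SW at lon -160°, lat -80°.
Square 3, 9: +3·2° lon, +9·1° lat → SW at lon -154°, lat -71°.
Subsquare k=10, w=22: +10·0.0833333° lon, +22·0.0416667° lat → SW at lon -153.167°, lat -70.0833°.
Cell spans 0.0833333° lon × 0.0416667° lat. Centre is SW corner plus half of each.
latitude -70.0625, longitude -153.1250.

-70.0625, -153.1250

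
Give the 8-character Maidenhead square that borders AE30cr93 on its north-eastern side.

AE30dr04

Longitude extended square 9; +1 → 10, wraps to 0, carry into subsquare.
Longitude subsquare c = 2; +1 → 3 = d.
Latitude extended square 3; +1 → 4.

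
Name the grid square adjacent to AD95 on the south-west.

AD84

Longitude square 9; −1 → 8.
Latitude square 5; −1 → 4.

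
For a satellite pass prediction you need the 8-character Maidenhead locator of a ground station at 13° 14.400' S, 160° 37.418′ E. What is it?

RH06hs42

Shift to the Maidenhead origin (180°W, 90°S): lon 340.62363, lat 76.76000.
Field: 340.62363/20 → 17 → R, 76.76000/10 → 7 → H; chars RH.
Square: 0.62363/2 → 0, 6.76000/1 → 6; chars 06.
Subsquare: 0.62363/0.0833333 → 7 → h, 0.76000/0.0416667 → 18 → s; chars hs.
Extended square: 0.04030/0.00833333 → 4, 0.01000/0.00416667 → 2; chars 42.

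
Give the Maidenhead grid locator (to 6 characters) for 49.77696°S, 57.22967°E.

LE80of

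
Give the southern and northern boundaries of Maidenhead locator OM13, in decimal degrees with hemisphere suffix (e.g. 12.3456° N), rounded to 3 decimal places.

Field O=14, M=12: +14·20° lon, +12·10° lat → SW at lon 100°, lat 30°.
Square 1, 3: +1·2° lon, +3·1° lat → SW at lon 102°, lat 33°.
Cell spans 2° lon × 1° lat.
south 33.000° N, north 34.000° N.

33.000° N, 34.000° N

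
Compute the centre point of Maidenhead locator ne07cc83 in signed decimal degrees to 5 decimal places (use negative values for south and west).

-42.90208, 80.23750

Field N=13, E=4: +13·20° lon, +4·10° lat → SW at lon 80°, lat -50°.
Square 0, 7: +0·2° lon, +7·1° lat → SW at lon 80°, lat -43°.
Subsquare c=2, c=2: +2·0.0833333° lon, +2·0.0416667° lat → SW at lon 80.1667°, lat -42.9167°.
Extended square 8, 3: +8·0.00833333° lon, +3·0.00416667° lat → SW at lon 80.2333°, lat -42.9042°.
Cell spans 0.00833333° lon × 0.00416667° lat. Centre is SW corner plus half of each.
latitude -42.90208, longitude 80.23750.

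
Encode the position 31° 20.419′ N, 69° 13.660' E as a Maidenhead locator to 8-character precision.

MM41oi71

Shift to the Maidenhead origin (180°W, 90°S): lon 249.22767, lat 121.34032.
Field (20°×10°, letters A–R): 249.22767/20 → 12 → M, 121.34032/10 → 12 → M; chars MM.
Square (2°×1°, digits 0–9): 9.22767/2 → 4, 1.34032/1 → 1; chars 41.
Subsquare (5′×2.5′, letters a–x): 1.22767/0.0833333 → 14 → o, 0.34032/0.0416667 → 8 → i; chars oi.
Extended square (30″×15″, digits 0–9): 0.06100/0.00833333 → 7, 0.00698/0.00416667 → 1; chars 71.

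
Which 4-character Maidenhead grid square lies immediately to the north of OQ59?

OR50

Latitude square 9; +1 → 10, wraps to 0, carry into field.
Latitude field Q = 16; +1 → 17 = R.
The longitude characters are unchanged.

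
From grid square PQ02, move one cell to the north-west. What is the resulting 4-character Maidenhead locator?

Longitude square 0; −1 → -1, wraps to 9, carry into field.
Longitude field P = 15; −1 → 14 = O.
Latitude square 2; +1 → 3.

OQ93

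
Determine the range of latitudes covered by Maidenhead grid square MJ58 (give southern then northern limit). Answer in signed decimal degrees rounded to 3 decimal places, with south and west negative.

Field M=12, J=9: +12·20° lon, +9·10° lat → SW at lon 60°, lat 0°.
Square 5, 8: +5·2° lon, +8·1° lat → SW at lon 70°, lat 8°.
Cell spans 2° lon × 1° lat.
south 8.000, north 9.000.

8.000, 9.000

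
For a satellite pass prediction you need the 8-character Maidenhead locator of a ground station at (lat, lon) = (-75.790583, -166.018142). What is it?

AB64xf70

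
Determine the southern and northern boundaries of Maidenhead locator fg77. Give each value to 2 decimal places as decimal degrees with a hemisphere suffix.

23.00° S, 22.00° S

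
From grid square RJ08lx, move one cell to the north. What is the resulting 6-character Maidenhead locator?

Latitude subsquare x = 23; +1 → 24, wraps to 0 = a, carry into square.
Latitude square 8; +1 → 9.
The longitude characters are unchanged.

RJ09la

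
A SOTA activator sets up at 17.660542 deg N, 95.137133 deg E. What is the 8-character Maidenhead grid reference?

NK77np68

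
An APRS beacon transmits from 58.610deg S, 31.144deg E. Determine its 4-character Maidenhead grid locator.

KD51

Offset from 180°W / 90°S: lon 211.14°, lat 31.39°.
Field: lon ⌊211.14/20⌋ = 10 → K; lat ⌊31.39/10⌋ = 3 → D.
Square: lon ⌊11.14/2⌋ = 5; lat ⌊1.39/1⌋ = 1.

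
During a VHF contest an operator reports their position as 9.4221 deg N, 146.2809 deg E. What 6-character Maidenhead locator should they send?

Add 180° to longitude and 90° to latitude: 326.2809, 99.4221.
Field (20°×10°, letters A–R): lon ⌊326.2809/20⌋ = 16 → Q; lat ⌊99.4221/10⌋ = 9 → J.
Square (2°×1°, digits 0–9): lon ⌊6.2809/2⌋ = 3; lat ⌊9.4221/1⌋ = 9.
Subsquare (5′×2.5′, letters a–x): lon ⌊0.2809/0.0833333⌋ = 3 → d; lat ⌊0.4221/0.0416667⌋ = 10 → k.

QJ39dk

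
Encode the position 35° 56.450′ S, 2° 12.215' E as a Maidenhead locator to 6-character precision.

JF14cb

Offset from 180°W / 90°S: lon 182.2036°, lat 54.0592°.
Field (20°×10°, letters A–R): lon ⌊182.2036/20⌋ = 9 → J; lat ⌊54.0592/10⌋ = 5 → F.
Square (2°×1°, digits 0–9): lon ⌊2.2036/2⌋ = 1; lat ⌊4.0592/1⌋ = 4.
Subsquare (5′×2.5′, letters a–x): lon ⌊0.2036/0.0833333⌋ = 2 → c; lat ⌊0.0592/0.0416667⌋ = 1 → b.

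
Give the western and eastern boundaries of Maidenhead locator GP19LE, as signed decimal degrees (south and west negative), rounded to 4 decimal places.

-57.0833, -57.0000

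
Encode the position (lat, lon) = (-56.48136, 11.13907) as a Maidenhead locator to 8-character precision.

JD53nm64

Offset from 180°W / 90°S: lon 191.13907°, lat 33.51864°.
Field: 191.13907/20 → 9 → J, 33.51864/10 → 3 → D; chars JD.
Square: 11.13907/2 → 5, 3.51864/1 → 3; chars 53.
Subsquare: 1.13907/0.0833333 → 13 → n, 0.51864/0.0416667 → 12 → m; chars nm.
Extended square: 0.05574/0.00833333 → 6, 0.01864/0.00416667 → 4; chars 64.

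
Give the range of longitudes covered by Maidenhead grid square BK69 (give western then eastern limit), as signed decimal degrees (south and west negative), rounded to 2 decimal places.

Field B=1, K=10: +1·20° lon, +10·10° lat → SW at lon -160°, lat 10°.
Square 6, 9: +6·2° lon, +9·1° lat → SW at lon -148°, lat 19°.
Cell spans 2° lon × 1° lat.
west -148.00, east -146.00.

-148.00, -146.00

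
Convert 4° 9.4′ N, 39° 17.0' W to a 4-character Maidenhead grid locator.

HJ04

Shift to the Maidenhead origin (180°W, 90°S): lon 140.72, lat 94.16.
Field: 140.72/20 → 7 → H, 94.16/10 → 9 → J; chars HJ.
Square: 0.72/2 → 0, 4.16/1 → 4; chars 04.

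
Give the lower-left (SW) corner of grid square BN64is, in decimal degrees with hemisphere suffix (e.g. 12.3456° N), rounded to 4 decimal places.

Field B=1, N=13: +1·20° lon, +13·10° lat → SW at lon -160°, lat 40°.
Square 6, 4: +6·2° lon, +4·1° lat → SW at lon -148°, lat 44°.
Subsquare i=8, s=18: +8·0.0833333° lon, +18·0.0416667° lat → SW at lon -147.333°, lat 44.75°.
latitude 44.7500° N, longitude 147.3333° W.

44.7500° N, 147.3333° W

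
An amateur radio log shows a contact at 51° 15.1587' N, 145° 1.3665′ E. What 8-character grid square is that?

QO21mg20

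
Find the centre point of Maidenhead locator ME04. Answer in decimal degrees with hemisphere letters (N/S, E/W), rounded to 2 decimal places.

45.50° S, 61.00° E

Field M=12, E=4: +12·20° lon, +4·10° lat → SW at lon 60°, lat -50°.
Square 0, 4: +0·2° lon, +4·1° lat → SW at lon 60°, lat -46°.
Cell spans 2° lon × 1° lat. Centre is SW corner plus half of each.
latitude 45.50° S, longitude 61.00° E.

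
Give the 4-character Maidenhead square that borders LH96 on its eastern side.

Longitude square 9; +1 → 10, wraps to 0, carry into field.
Longitude field L = 11; +1 → 12 = M.
The latitude characters are unchanged.

MH06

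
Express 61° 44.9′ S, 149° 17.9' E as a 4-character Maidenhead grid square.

Add 180° to longitude and 90° to latitude: 329.30, 28.25.
Field (20°×10°, letters A–R): lon ⌊329.30/20⌋ = 16 → Q; lat ⌊28.25/10⌋ = 2 → C.
Square (2°×1°, digits 0–9): lon ⌊9.30/2⌋ = 4; lat ⌊8.25/1⌋ = 8.

QC48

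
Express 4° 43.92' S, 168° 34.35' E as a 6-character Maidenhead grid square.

RI45gg

Offset from 180°W / 90°S: lon 348.5725°, lat 85.2680°.
Field: 348.5725/20 → 17 → R, 85.2680/10 → 8 → I; chars RI.
Square: 8.5725/2 → 4, 5.2680/1 → 5; chars 45.
Subsquare: 0.5725/0.0833333 → 6 → g, 0.2680/0.0416667 → 6 → g; chars gg.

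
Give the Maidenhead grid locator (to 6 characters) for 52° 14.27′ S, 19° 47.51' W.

Add 180° to longitude and 90° to latitude: 160.2082, 37.7622.
Field: lon ⌊160.2082/20⌋ = 8 → I; lat ⌊37.7622/10⌋ = 3 → D.
Square: lon ⌊0.2082/2⌋ = 0; lat ⌊7.7622/1⌋ = 7.
Subsquare: lon ⌊0.2082/0.0833333⌋ = 2 → c; lat ⌊0.7622/0.0416667⌋ = 18 → s.

ID07cs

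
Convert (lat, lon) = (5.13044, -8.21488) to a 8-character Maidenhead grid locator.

Offset from 180°W / 90°S: lon 171.78512°, lat 95.13044°.
Field (20°×10°, letters A–R): 171.78512/20 → 8 → I, 95.13044/10 → 9 → J; chars IJ.
Square (2°×1°, digits 0–9): 11.78512/2 → 5, 5.13044/1 → 5; chars 55.
Subsquare (5′×2.5′, letters a–x): 1.78512/0.0833333 → 21 → v, 0.13044/0.0416667 → 3 → d; chars vd.
Extended square (30″×15″, digits 0–9): 0.03512/0.00833333 → 4, 0.00544/0.00416667 → 1; chars 41.

IJ55vd41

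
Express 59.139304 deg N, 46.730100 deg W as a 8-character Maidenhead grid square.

GO69pd23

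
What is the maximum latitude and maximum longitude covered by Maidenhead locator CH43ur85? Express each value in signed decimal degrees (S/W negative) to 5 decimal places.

Field C=2, H=7: +2·20° lon, +7·10° lat → SW at lon -140°, lat -20°.
Square 4, 3: +4·2° lon, +3·1° lat → SW at lon -132°, lat -17°.
Subsquare u=20, r=17: +20·0.0833333° lon, +17·0.0416667° lat → SW at lon -130.333°, lat -16.2917°.
Extended square 8, 5: +8·0.00833333° lon, +5·0.00416667° lat → SW at lon -130.267°, lat -16.2708°.
Cell spans 0.00833333° lon × 0.00416667° lat. NE corner is SW corner plus one full cell.
latitude -16.26667, longitude -130.25833.

-16.26667, -130.25833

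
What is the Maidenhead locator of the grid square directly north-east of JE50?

JE61

Longitude square 5; +1 → 6.
Latitude square 0; +1 → 1.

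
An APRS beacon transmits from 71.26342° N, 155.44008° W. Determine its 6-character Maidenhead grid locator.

Offset from 180°W / 90°S: lon 24.5599°, lat 161.2634°.
Field: 24.5599/20 → 1 → B, 161.2634/10 → 16 → Q; chars BQ.
Square: 4.5599/2 → 2, 1.2634/1 → 1; chars 21.
Subsquare: 0.5599/0.0833333 → 6 → g, 0.2634/0.0416667 → 6 → g; chars gg.

BQ21gg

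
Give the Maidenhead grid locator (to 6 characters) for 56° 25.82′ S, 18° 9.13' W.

ID03wn

Offset from 180°W / 90°S: lon 161.8478°, lat 33.5697°.
Field (20°×10°, letters A–R): lon ⌊161.8478/20⌋ = 8 → I; lat ⌊33.5697/10⌋ = 3 → D.
Square (2°×1°, digits 0–9): lon ⌊1.8478/2⌋ = 0; lat ⌊3.5697/1⌋ = 3.
Subsquare (5′×2.5′, letters a–x): lon ⌊1.8478/0.0833333⌋ = 22 → w; lat ⌊0.5697/0.0416667⌋ = 13 → n.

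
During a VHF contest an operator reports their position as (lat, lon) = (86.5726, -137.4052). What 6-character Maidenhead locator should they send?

CR16hn

Offset from 180°W / 90°S: lon 42.5948°, lat 176.5726°.
Field (20°×10°, letters A–R): lon ⌊42.5948/20⌋ = 2 → C; lat ⌊176.5726/10⌋ = 17 → R.
Square (2°×1°, digits 0–9): lon ⌊2.5948/2⌋ = 1; lat ⌊6.5726/1⌋ = 6.
Subsquare (5′×2.5′, letters a–x): lon ⌊0.5948/0.0833333⌋ = 7 → h; lat ⌊0.5726/0.0416667⌋ = 13 → n.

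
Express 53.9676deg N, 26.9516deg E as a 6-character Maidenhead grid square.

KO33lx

Shift to the Maidenhead origin (180°W, 90°S): lon 206.9516, lat 143.9676.
Field: lon ⌊206.9516/20⌋ = 10 → K; lat ⌊143.9676/10⌋ = 14 → O.
Square: lon ⌊6.9516/2⌋ = 3; lat ⌊3.9676/1⌋ = 3.
Subsquare: lon ⌊0.9516/0.0833333⌋ = 11 → l; lat ⌊0.9676/0.0416667⌋ = 23 → x.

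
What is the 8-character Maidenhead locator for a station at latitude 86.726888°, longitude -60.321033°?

FR96ur14

Shift to the Maidenhead origin (180°W, 90°S): lon 119.67897, lat 176.72689.
Field: lon ⌊119.67897/20⌋ = 5 → F; lat ⌊176.72689/10⌋ = 17 → R.
Square: lon ⌊19.67897/2⌋ = 9; lat ⌊6.72689/1⌋ = 6.
Subsquare: lon ⌊1.67897/0.0833333⌋ = 20 → u; lat ⌊0.72689/0.0416667⌋ = 17 → r.
Extended square: lon ⌊0.01230/0.00833333⌋ = 1; lat ⌊0.01855/0.00416667⌋ = 4.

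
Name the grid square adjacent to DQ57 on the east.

Longitude square 5; +1 → 6.
The latitude characters are unchanged.

DQ67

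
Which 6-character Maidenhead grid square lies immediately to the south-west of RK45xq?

RK45wp

Longitude subsquare x = 23; −1 → 22 = w.
Latitude subsquare q = 16; −1 → 15 = p.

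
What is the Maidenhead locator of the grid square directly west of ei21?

Longitude square 2; −1 → 1.
The latitude characters are unchanged.

EI11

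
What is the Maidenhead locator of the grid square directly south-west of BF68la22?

BF68la11

Longitude extended square 2; −1 → 1.
Latitude extended square 2; −1 → 1.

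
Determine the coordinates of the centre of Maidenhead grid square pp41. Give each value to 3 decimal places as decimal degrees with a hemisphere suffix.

61.500° N, 129.000° E

Field P=15, P=15: +15·20° lon, +15·10° lat → SW at lon 120°, lat 60°.
Square 4, 1: +4·2° lon, +1·1° lat → SW at lon 128°, lat 61°.
Cell spans 2° lon × 1° lat. Centre is SW corner plus half of each.
latitude 61.500° N, longitude 129.000° E.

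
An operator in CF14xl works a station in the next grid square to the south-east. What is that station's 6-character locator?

Longitude subsquare x = 23; +1 → 24, wraps to 0 = a, carry into square.
Longitude square 1; +1 → 2.
Latitude subsquare l = 11; −1 → 10 = k.

CF24ak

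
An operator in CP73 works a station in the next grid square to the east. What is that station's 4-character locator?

CP83

Longitude square 7; +1 → 8.
The latitude characters are unchanged.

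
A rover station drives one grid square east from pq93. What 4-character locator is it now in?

Longitude square 9; +1 → 10, wraps to 0, carry into field.
Longitude field P = 15; +1 → 16 = Q.
The latitude characters are unchanged.

QQ03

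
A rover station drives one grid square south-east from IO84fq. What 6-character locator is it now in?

IO84gp

Longitude subsquare f = 5; +1 → 6 = g.
Latitude subsquare q = 16; −1 → 15 = p.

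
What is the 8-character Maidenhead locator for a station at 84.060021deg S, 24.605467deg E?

Offset from 180°W / 90°S: lon 204.60547°, lat 5.93998°.
Field: 204.60547/20 → 10 → K, 5.93998/10 → 0 → A; chars KA.
Square: 4.60547/2 → 2, 5.93998/1 → 5; chars 25.
Subsquare: 0.60547/0.0833333 → 7 → h, 0.93998/0.0416667 → 22 → w; chars hw.
Extended square: 0.02213/0.00833333 → 2, 0.02331/0.00416667 → 5; chars 25.

KA25hw25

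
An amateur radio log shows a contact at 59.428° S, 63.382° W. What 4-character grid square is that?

FD80

Offset from 180°W / 90°S: lon 116.62°, lat 30.57°.
Field: 116.62/20 → 5 → F, 30.57/10 → 3 → D; chars FD.
Square: 16.62/2 → 8, 0.57/1 → 0; chars 80.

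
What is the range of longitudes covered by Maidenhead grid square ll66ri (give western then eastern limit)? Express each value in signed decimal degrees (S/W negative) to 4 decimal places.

53.4167, 53.5000

Field L=11, L=11: +11·20° lon, +11·10° lat → SW at lon 40°, lat 20°.
Square 6, 6: +6·2° lon, +6·1° lat → SW at lon 52°, lat 26°.
Subsquare r=17, i=8: +17·0.0833333° lon, +8·0.0416667° lat → SW at lon 53.4167°, lat 26.3333°.
Cell spans 0.0833333° lon × 0.0416667° lat.
west 53.4167, east 53.5000.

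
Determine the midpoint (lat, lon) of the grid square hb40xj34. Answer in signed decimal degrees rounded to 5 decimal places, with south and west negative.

Field H=7, B=1: +7·20° lon, +1·10° lat → SW at lon -40°, lat -80°.
Square 4, 0: +4·2° lon, +0·1° lat → SW at lon -32°, lat -80°.
Subsquare x=23, j=9: +23·0.0833333° lon, +9·0.0416667° lat → SW at lon -30.0833°, lat -79.625°.
Extended square 3, 4: +3·0.00833333° lon, +4·0.00416667° lat → SW at lon -30.0583°, lat -79.6083°.
Cell spans 0.00833333° lon × 0.00416667° lat. Centre is SW corner plus half of each.
latitude -79.60625, longitude -30.05417.

-79.60625, -30.05417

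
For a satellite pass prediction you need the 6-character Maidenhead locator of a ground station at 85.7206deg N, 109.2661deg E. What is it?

OR45pr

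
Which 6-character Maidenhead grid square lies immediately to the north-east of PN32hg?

PN32ih

Longitude subsquare h = 7; +1 → 8 = i.
Latitude subsquare g = 6; +1 → 7 = h.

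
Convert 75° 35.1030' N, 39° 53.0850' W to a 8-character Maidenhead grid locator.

Shift to the Maidenhead origin (180°W, 90°S): lon 140.11525, lat 165.58505.
Field: 140.11525/20 → 7 → H, 165.58505/10 → 16 → Q; chars HQ.
Square: 0.11525/2 → 0, 5.58505/1 → 5; chars 05.
Subsquare: 0.11525/0.0833333 → 1 → b, 0.58505/0.0416667 → 14 → o; chars bo.
Extended square: 0.03192/0.00833333 → 3, 0.00172/0.00416667 → 0; chars 30.

HQ05bo30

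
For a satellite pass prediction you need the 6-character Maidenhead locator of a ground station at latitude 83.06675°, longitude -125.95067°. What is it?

CR73ab

Offset from 180°W / 90°S: lon 54.0493°, lat 173.0668°.
Field: lon ⌊54.0493/20⌋ = 2 → C; lat ⌊173.0668/10⌋ = 17 → R.
Square: lon ⌊14.0493/2⌋ = 7; lat ⌊3.0668/1⌋ = 3.
Subsquare: lon ⌊0.0493/0.0833333⌋ = 0 → a; lat ⌊0.0668/0.0416667⌋ = 1 → b.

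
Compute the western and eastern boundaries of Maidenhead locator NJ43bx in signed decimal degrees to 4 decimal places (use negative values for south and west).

88.0833, 88.1667

Field N=13, J=9: +13·20° lon, +9·10° lat → SW at lon 80°, lat 0°.
Square 4, 3: +4·2° lon, +3·1° lat → SW at lon 88°, lat 3°.
Subsquare b=1, x=23: +1·0.0833333° lon, +23·0.0416667° lat → SW at lon 88.0833°, lat 3.95833°.
Cell spans 0.0833333° lon × 0.0416667° lat.
west 88.0833, east 88.1667.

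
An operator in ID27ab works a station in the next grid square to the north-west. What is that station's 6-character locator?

Longitude subsquare a = 0; −1 → -1, wraps to 23 = x, carry into square.
Longitude square 2; −1 → 1.
Latitude subsquare b = 1; +1 → 2 = c.

ID17xc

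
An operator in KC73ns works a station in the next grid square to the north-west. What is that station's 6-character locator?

KC73mt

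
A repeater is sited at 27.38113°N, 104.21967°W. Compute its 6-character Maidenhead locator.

Offset from 180°W / 90°S: lon 75.7803°, lat 117.3811°.
Field: lon ⌊75.7803/20⌋ = 3 → D; lat ⌊117.3811/10⌋ = 11 → L.
Square: lon ⌊15.7803/2⌋ = 7; lat ⌊7.3811/1⌋ = 7.
Subsquare: lon ⌊1.7803/0.0833333⌋ = 21 → v; lat ⌊0.3811/0.0416667⌋ = 9 → j.

DL77vj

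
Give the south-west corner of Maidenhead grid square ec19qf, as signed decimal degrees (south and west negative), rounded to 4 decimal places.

-60.7917, -96.6667

Field E=4, C=2: +4·20° lon, +2·10° lat → SW at lon -100°, lat -70°.
Square 1, 9: +1·2° lon, +9·1° lat → SW at lon -98°, lat -61°.
Subsquare q=16, f=5: +16·0.0833333° lon, +5·0.0416667° lat → SW at lon -96.6667°, lat -60.7917°.
latitude -60.7917, longitude -96.6667.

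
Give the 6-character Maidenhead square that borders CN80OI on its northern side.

Latitude subsquare i = 8; +1 → 9 = j.
The longitude characters are unchanged.

CN80oj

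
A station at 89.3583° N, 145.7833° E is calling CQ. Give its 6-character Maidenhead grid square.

Shift to the Maidenhead origin (180°W, 90°S): lon 325.7833, lat 179.3583.
Field: 325.7833/20 → 16 → Q, 179.3583/10 → 17 → R; chars QR.
Square: 5.7833/2 → 2, 9.3583/1 → 9; chars 29.
Subsquare: 1.7833/0.0833333 → 21 → v, 0.3583/0.0416667 → 8 → i; chars vi.

QR29vi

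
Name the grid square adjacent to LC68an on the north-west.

Longitude subsquare a = 0; −1 → -1, wraps to 23 = x, carry into square.
Longitude square 6; −1 → 5.
Latitude subsquare n = 13; +1 → 14 = o.

LC58xo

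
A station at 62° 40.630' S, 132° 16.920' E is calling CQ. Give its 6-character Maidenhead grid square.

PC67dh

Offset from 180°W / 90°S: lon 312.2820°, lat 27.3228°.
Field: lon ⌊312.2820/20⌋ = 15 → P; lat ⌊27.3228/10⌋ = 2 → C.
Square: lon ⌊12.2820/2⌋ = 6; lat ⌊7.3228/1⌋ = 7.
Subsquare: lon ⌊0.2820/0.0833333⌋ = 3 → d; lat ⌊0.3228/0.0416667⌋ = 7 → h.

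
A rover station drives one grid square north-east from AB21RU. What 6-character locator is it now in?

AB21sv

Longitude subsquare r = 17; +1 → 18 = s.
Latitude subsquare u = 20; +1 → 21 = v.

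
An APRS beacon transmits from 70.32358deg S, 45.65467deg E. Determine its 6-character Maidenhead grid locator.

Add 180° to longitude and 90° to latitude: 225.6547, 19.6764.
Field: lon ⌊225.6547/20⌋ = 11 → L; lat ⌊19.6764/10⌋ = 1 → B.
Square: lon ⌊5.6547/2⌋ = 2; lat ⌊9.6764/1⌋ = 9.
Subsquare: lon ⌊1.6547/0.0833333⌋ = 19 → t; lat ⌊0.6764/0.0416667⌋ = 16 → q.

LB29tq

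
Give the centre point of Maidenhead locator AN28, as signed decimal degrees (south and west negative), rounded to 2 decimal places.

48.50, -175.00

Field A=0, N=13: +0·20° lon, +13·10° lat → SW at lon -180°, lat 40°.
Square 2, 8: +2·2° lon, +8·1° lat → SW at lon -176°, lat 48°.
Cell spans 2° lon × 1° lat. Centre is SW corner plus half of each.
latitude 48.50, longitude -175.00.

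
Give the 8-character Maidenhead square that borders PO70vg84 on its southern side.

PO70vg83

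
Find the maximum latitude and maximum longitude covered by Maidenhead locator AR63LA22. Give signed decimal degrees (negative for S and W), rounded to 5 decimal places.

83.01250, -167.05833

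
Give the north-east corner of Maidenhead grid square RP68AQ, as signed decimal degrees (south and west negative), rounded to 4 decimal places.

68.7083, 172.0833

Field R=17, P=15: +17·20° lon, +15·10° lat → SW at lon 160°, lat 60°.
Square 6, 8: +6·2° lon, +8·1° lat → SW at lon 172°, lat 68°.
Subsquare a=0, q=16: +0·0.0833333° lon, +16·0.0416667° lat → SW at lon 172°, lat 68.6667°.
Cell spans 0.0833333° lon × 0.0416667° lat. NE corner is SW corner plus one full cell.
latitude 68.7083, longitude 172.0833.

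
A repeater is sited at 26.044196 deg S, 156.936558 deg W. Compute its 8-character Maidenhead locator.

Offset from 180°W / 90°S: lon 23.06344°, lat 63.95580°.
Field: lon ⌊23.06344/20⌋ = 1 → B; lat ⌊63.95580/10⌋ = 6 → G.
Square: lon ⌊3.06344/2⌋ = 1; lat ⌊3.95580/1⌋ = 3.
Subsquare: lon ⌊1.06344/0.0833333⌋ = 12 → m; lat ⌊0.95580/0.0416667⌋ = 22 → w.
Extended square: lon ⌊0.06344/0.00833333⌋ = 7; lat ⌊0.03914/0.00416667⌋ = 9.

BG13mw79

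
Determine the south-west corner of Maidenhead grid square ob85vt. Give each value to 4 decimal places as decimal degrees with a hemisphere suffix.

74.2083° S, 117.7500° E

Field O=14, B=1: +14·20° lon, +1·10° lat → SW at lon 100°, lat -80°.
Square 8, 5: +8·2° lon, +5·1° lat → SW at lon 116°, lat -75°.
Subsquare v=21, t=19: +21·0.0833333° lon, +19·0.0416667° lat → SW at lon 117.75°, lat -74.2083°.
latitude 74.2083° S, longitude 117.7500° E.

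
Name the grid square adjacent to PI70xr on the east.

PI80ar

Longitude subsquare x = 23; +1 → 24, wraps to 0 = a, carry into square.
Longitude square 7; +1 → 8.
The latitude characters are unchanged.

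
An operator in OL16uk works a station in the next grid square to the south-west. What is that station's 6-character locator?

Longitude subsquare u = 20; −1 → 19 = t.
Latitude subsquare k = 10; −1 → 9 = j.

OL16tj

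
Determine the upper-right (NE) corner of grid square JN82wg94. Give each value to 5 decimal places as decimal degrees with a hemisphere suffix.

42.27083° N, 17.91667° E

Field J=9, N=13: +9·20° lon, +13·10° lat → SW at lon 0°, lat 40°.
Square 8, 2: +8·2° lon, +2·1° lat → SW at lon 16°, lat 42°.
Subsquare w=22, g=6: +22·0.0833333° lon, +6·0.0416667° lat → SW at lon 17.8333°, lat 42.25°.
Extended square 9, 4: +9·0.00833333° lon, +4·0.00416667° lat → SW at lon 17.9083°, lat 42.2667°.
Cell spans 0.00833333° lon × 0.00416667° lat. NE corner is SW corner plus one full cell.
latitude 42.27083° N, longitude 17.91667° E.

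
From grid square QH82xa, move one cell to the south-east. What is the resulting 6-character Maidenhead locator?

Longitude subsquare x = 23; +1 → 24, wraps to 0 = a, carry into square.
Longitude square 8; +1 → 9.
Latitude subsquare a = 0; −1 → -1, wraps to 23 = x, carry into square.
Latitude square 2; −1 → 1.

QH91ax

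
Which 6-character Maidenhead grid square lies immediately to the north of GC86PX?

GC87pa

Latitude subsquare x = 23; +1 → 24, wraps to 0 = a, carry into square.
Latitude square 6; +1 → 7.
The longitude characters are unchanged.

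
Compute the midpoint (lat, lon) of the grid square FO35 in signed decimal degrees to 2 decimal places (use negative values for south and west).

55.50, -73.00

Field F=5, O=14: +5·20° lon, +14·10° lat → SW at lon -80°, lat 50°.
Square 3, 5: +3·2° lon, +5·1° lat → SW at lon -74°, lat 55°.
Cell spans 2° lon × 1° lat. Centre is SW corner plus half of each.
latitude 55.50, longitude -73.00.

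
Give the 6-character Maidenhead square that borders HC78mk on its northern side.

HC78ml

Latitude subsquare k = 10; +1 → 11 = l.
The longitude characters are unchanged.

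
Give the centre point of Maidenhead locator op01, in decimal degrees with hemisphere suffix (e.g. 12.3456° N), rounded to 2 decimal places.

61.50° N, 101.00° E

Field O=14, P=15: +14·20° lon, +15·10° lat → SW at lon 100°, lat 60°.
Square 0, 1: +0·2° lon, +1·1° lat → SW at lon 100°, lat 61°.
Cell spans 2° lon × 1° lat. Centre is SW corner plus half of each.
latitude 61.50° N, longitude 101.00° E.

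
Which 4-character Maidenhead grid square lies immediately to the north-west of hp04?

Longitude square 0; −1 → -1, wraps to 9, carry into field.
Longitude field H = 7; −1 → 6 = G.
Latitude square 4; +1 → 5.

GP95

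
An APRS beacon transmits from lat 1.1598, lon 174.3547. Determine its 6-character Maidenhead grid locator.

RJ71ed

Shift to the Maidenhead origin (180°W, 90°S): lon 354.3547, lat 91.1598.
Field: 354.3547/20 → 17 → R, 91.1598/10 → 9 → J; chars RJ.
Square: 14.3547/2 → 7, 1.1598/1 → 1; chars 71.
Subsquare: 0.3547/0.0833333 → 4 → e, 0.1598/0.0416667 → 3 → d; chars ed.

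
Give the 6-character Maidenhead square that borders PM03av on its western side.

Longitude subsquare a = 0; −1 → -1, wraps to 23 = x, carry into square.
Longitude square 0; −1 → -1, wraps to 9, carry into field.
Longitude field P = 15; −1 → 14 = O.
The latitude characters are unchanged.

OM93xv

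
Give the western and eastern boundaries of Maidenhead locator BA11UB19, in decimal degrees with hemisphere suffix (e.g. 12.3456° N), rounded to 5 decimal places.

Field B=1, A=0: +1·20° lon, +0·10° lat → SW at lon -160°, lat -90°.
Square 1, 1: +1·2° lon, +1·1° lat → SW at lon -158°, lat -89°.
Subsquare u=20, b=1: +20·0.0833333° lon, +1·0.0416667° lat → SW at lon -156.333°, lat -88.9583°.
Extended square 1, 9: +1·0.00833333° lon, +9·0.00416667° lat → SW at lon -156.325°, lat -88.9208°.
Cell spans 0.00833333° lon × 0.00416667° lat.
west 156.32500° W, east 156.31667° W.

156.32500° W, 156.31667° W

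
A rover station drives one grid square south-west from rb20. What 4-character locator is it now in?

RA19

Longitude square 2; −1 → 1.
Latitude square 0; −1 → -1, wraps to 9, carry into field.
Latitude field B = 1; −1 → 0 = A.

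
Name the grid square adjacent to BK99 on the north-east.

Longitude square 9; +1 → 10, wraps to 0, carry into field.
Longitude field B = 1; +1 → 2 = C.
Latitude square 9; +1 → 10, wraps to 0, carry into field.
Latitude field K = 10; +1 → 11 = L.

CL00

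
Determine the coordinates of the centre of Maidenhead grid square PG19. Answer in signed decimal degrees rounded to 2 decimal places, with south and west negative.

Field P=15, G=6: +15·20° lon, +6·10° lat → SW at lon 120°, lat -30°.
Square 1, 9: +1·2° lon, +9·1° lat → SW at lon 122°, lat -21°.
Cell spans 2° lon × 1° lat. Centre is SW corner plus half of each.
latitude -20.50, longitude 123.00.

-20.50, 123.00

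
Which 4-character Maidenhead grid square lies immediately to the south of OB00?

Latitude square 0; −1 → -1, wraps to 9, carry into field.
Latitude field B = 1; −1 → 0 = A.
The longitude characters are unchanged.

OA09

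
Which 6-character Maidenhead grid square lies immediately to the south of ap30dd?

AP30dc

Latitude subsquare d = 3; −1 → 2 = c.
The longitude characters are unchanged.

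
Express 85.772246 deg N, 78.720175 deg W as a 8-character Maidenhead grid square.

Offset from 180°W / 90°S: lon 101.27983°, lat 175.77225°.
Field (20°×10°, letters A–R): lon ⌊101.27983/20⌋ = 5 → F; lat ⌊175.77225/10⌋ = 17 → R.
Square (2°×1°, digits 0–9): lon ⌊1.27983/2⌋ = 0; lat ⌊5.77225/1⌋ = 5.
Subsquare (5′×2.5′, letters a–x): lon ⌊1.27983/0.0833333⌋ = 15 → p; lat ⌊0.77225/0.0416667⌋ = 18 → s.
Extended square (30″×15″, digits 0–9): lon ⌊0.02983/0.00833333⌋ = 3; lat ⌊0.02225/0.00416667⌋ = 5.

FR05ps35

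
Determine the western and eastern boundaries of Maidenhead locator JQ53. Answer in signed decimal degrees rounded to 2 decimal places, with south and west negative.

Field J=9, Q=16: +9·20° lon, +16·10° lat → SW at lon 0°, lat 70°.
Square 5, 3: +5·2° lon, +3·1° lat → SW at lon 10°, lat 73°.
Cell spans 2° lon × 1° lat.
west 10.00, east 12.00.

10.00, 12.00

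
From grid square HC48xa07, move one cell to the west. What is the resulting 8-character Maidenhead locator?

Longitude extended square 0; −1 → -1, wraps to 9, carry into subsquare.
Longitude subsquare x = 23; −1 → 22 = w.
The latitude characters are unchanged.

HC48wa97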